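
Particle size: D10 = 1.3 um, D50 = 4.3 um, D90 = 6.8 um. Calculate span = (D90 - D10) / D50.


Span = (6.8 - 1.3) / 4.3 = 5.5 / 4.3 = 1.279

1.279


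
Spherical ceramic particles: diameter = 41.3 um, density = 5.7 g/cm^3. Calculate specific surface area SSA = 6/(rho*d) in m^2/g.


SSA = 6 / (5.7 * 41.3) = 0.025 m^2/g

0.025


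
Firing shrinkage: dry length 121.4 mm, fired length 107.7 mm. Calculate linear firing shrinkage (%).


FS = (121.4 - 107.7) / 121.4 * 100 = 11.29%

11.29


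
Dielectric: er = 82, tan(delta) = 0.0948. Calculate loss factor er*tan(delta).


Loss = 82 * 0.0948 = 7.774

7.774


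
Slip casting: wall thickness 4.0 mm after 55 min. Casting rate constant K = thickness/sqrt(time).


K = 4.0 / sqrt(55) = 4.0 / 7.4162 = 0.539 mm/min^0.5

0.539


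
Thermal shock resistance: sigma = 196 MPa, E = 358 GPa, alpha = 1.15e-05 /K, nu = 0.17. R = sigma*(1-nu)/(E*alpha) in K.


R = 196*(1-0.17)/(358*1000*1.15e-05) = 40 K

40


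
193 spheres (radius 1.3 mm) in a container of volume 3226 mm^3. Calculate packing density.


V_sphere = 4/3*pi*1.3^3 = 9.2028 mm^3
Total V = 193*9.2028 = 1776.1404 mm^3
PD = 1776.1404 / 3226 = 0.551

0.551


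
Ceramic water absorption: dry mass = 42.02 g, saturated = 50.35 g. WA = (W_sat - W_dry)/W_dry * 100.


WA = (50.35 - 42.02) / 42.02 * 100 = 19.82%

19.82


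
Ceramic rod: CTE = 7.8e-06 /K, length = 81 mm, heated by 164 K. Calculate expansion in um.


dL = 7.8e-06 * 81 * 164 * 1000 = 103.615 um

103.615


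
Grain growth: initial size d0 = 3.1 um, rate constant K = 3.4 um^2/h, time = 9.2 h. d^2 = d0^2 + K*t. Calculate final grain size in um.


d^2 = 3.1^2 + 3.4*9.2 = 40.89
d = sqrt(40.89) = 6.39 um

6.39


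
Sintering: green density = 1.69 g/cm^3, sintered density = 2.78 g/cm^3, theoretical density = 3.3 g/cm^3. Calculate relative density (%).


Relative = 2.78 / 3.3 * 100 = 84.2%

84.2


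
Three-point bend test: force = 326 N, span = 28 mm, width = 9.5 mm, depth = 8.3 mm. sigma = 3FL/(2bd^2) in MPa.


sigma = 3*326*28/(2*9.5*8.3^2) = 20.9 MPa

20.9


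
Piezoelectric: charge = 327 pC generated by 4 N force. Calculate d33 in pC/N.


d33 = 327 / 4 = 81.8 pC/N

81.8


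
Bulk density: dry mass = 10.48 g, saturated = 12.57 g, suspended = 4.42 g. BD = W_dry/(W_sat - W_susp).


BD = 10.48 / (12.57 - 4.42) = 10.48 / 8.15 = 1.286 g/cm^3

1.286


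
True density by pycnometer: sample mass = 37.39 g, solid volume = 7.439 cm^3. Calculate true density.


TD = 37.39 / 7.439 = 5.026 g/cm^3

5.026


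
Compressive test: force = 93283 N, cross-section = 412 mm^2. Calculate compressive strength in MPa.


CS = 93283 / 412 = 226.4 MPa

226.4


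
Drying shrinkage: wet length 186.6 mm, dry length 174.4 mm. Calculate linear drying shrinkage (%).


DS = (186.6 - 174.4) / 186.6 * 100 = 6.54%

6.54


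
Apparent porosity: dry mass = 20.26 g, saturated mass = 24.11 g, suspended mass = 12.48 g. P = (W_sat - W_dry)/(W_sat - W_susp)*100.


P = (24.11 - 20.26) / (24.11 - 12.48) * 100 = 3.85 / 11.63 * 100 = 33.1%

33.1


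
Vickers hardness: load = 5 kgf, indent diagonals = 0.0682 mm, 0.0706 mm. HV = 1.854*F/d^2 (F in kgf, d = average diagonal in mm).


d_avg = (0.0682+0.0706)/2 = 0.0694 mm
HV = 1.854*5/0.0694^2 = 1925

1925


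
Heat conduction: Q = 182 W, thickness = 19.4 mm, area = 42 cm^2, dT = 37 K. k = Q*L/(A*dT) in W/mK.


k = 182*19.4/1000/(42/10000*37) = 22.72 W/mK

22.72


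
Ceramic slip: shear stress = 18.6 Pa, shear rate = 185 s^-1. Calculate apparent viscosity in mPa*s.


eta = tau/gamma * 1000 = 18.6/185 * 1000 = 100.5 mPa*s

100.5


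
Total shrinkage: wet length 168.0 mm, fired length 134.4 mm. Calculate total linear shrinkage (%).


TS = (168.0 - 134.4) / 168.0 * 100 = 20.0%

20.0


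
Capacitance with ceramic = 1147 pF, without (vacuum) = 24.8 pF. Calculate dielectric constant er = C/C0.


er = 1147 / 24.8 = 46.25

46.25


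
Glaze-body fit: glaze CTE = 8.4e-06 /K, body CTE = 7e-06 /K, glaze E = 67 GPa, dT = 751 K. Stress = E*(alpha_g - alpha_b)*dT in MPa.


Stress = 67*1000*(8.4e-06 - 7e-06)*751 = 70.4 MPa

70.4


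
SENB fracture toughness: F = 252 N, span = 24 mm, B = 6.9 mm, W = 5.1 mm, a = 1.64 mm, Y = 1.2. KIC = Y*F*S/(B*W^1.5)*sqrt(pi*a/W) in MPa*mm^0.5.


KIC = 1.2*252*24/(6.9*5.1^1.5)*sqrt(pi*1.64/5.1) = 91.79

91.79


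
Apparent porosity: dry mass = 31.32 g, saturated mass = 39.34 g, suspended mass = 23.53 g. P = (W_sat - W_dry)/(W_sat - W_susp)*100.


P = (39.34 - 31.32) / (39.34 - 23.53) * 100 = 8.02 / 15.81 * 100 = 50.7%

50.7


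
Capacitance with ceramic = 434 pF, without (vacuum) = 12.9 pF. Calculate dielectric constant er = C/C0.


er = 434 / 12.9 = 33.64

33.64


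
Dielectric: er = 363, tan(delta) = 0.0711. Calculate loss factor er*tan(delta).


Loss = 363 * 0.0711 = 25.809

25.809


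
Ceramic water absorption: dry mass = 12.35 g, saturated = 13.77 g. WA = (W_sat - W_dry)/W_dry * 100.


WA = (13.77 - 12.35) / 12.35 * 100 = 11.5%

11.5


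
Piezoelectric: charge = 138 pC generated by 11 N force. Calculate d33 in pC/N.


d33 = 138 / 11 = 12.5 pC/N

12.5


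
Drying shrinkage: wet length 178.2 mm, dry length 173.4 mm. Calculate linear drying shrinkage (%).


DS = (178.2 - 173.4) / 178.2 * 100 = 2.69%

2.69


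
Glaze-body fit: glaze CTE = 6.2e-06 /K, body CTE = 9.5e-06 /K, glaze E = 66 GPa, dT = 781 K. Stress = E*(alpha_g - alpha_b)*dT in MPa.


Stress = 66*1000*(6.2e-06 - 9.5e-06)*781 = -170.1 MPa

-170.1


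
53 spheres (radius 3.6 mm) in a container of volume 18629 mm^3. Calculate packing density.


V_sphere = 4/3*pi*3.6^3 = 195.4322 mm^3
Total V = 53*195.4322 = 10357.9066 mm^3
PD = 10357.9066 / 18629 = 0.556

0.556


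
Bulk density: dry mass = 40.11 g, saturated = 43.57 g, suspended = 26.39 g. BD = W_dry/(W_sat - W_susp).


BD = 40.11 / (43.57 - 26.39) = 40.11 / 17.18 = 2.335 g/cm^3

2.335


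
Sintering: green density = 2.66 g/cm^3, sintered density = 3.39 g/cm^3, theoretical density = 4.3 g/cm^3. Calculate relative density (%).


Relative = 3.39 / 4.3 * 100 = 78.8%

78.8


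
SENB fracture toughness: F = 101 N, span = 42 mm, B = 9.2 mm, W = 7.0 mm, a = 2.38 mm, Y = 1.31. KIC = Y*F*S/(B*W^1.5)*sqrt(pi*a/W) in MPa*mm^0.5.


KIC = 1.31*101*42/(9.2*7.0^1.5)*sqrt(pi*2.38/7.0) = 33.71

33.71


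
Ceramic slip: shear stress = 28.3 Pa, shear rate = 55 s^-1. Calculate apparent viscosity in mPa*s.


eta = tau/gamma * 1000 = 28.3/55 * 1000 = 514.5 mPa*s

514.5


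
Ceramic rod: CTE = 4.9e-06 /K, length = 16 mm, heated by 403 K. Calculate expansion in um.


dL = 4.9e-06 * 16 * 403 * 1000 = 31.595 um

31.595


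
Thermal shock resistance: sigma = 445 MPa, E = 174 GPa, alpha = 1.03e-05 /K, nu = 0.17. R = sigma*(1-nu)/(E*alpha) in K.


R = 445*(1-0.17)/(174*1000*1.03e-05) = 206 K

206


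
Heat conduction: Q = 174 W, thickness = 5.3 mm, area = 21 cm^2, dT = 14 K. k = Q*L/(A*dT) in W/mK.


k = 174*5.3/1000/(21/10000*14) = 31.37 W/mK

31.37


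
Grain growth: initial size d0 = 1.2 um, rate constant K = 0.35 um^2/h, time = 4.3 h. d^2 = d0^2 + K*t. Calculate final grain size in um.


d^2 = 1.2^2 + 0.35*4.3 = 2.945
d = sqrt(2.945) = 1.72 um

1.72


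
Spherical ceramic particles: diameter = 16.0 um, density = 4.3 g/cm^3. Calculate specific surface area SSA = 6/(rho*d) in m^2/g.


SSA = 6 / (4.3 * 16.0) = 0.087 m^2/g

0.087


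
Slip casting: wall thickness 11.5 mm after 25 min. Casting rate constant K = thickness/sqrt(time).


K = 11.5 / sqrt(25) = 11.5 / 5.0 = 2.3 mm/min^0.5

2.3


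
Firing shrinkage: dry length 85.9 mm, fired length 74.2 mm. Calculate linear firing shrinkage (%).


FS = (85.9 - 74.2) / 85.9 * 100 = 13.62%

13.62


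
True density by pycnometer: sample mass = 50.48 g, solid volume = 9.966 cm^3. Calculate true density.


TD = 50.48 / 9.966 = 5.065 g/cm^3

5.065


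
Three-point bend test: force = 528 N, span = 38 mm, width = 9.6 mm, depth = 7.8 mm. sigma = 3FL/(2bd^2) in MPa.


sigma = 3*528*38/(2*9.6*7.8^2) = 51.5 MPa

51.5


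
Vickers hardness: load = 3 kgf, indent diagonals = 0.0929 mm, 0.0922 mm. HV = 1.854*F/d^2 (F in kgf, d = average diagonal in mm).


d_avg = (0.0929+0.0922)/2 = 0.09255 mm
HV = 1.854*3/0.09255^2 = 649

649


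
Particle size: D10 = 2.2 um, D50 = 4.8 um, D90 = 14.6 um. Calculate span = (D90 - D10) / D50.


Span = (14.6 - 2.2) / 4.8 = 12.4 / 4.8 = 2.583

2.583


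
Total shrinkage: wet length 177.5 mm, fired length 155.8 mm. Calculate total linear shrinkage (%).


TS = (177.5 - 155.8) / 177.5 * 100 = 12.23%

12.23


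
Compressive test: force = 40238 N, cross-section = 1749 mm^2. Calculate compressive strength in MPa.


CS = 40238 / 1749 = 23.0 MPa

23.0


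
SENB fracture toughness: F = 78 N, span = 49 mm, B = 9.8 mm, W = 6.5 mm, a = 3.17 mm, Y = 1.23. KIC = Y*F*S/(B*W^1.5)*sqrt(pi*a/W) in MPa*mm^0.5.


KIC = 1.23*78*49/(9.8*6.5^1.5)*sqrt(pi*3.17/6.5) = 35.83

35.83


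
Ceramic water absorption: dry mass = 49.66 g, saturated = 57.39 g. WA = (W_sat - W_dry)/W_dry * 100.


WA = (57.39 - 49.66) / 49.66 * 100 = 15.57%

15.57


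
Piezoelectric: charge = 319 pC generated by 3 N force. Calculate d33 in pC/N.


d33 = 319 / 3 = 106.3 pC/N

106.3


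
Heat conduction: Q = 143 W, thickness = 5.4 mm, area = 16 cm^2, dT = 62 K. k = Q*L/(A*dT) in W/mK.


k = 143*5.4/1000/(16/10000*62) = 7.78 W/mK

7.78


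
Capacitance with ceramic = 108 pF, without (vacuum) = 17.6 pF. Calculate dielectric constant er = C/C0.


er = 108 / 17.6 = 6.14

6.14


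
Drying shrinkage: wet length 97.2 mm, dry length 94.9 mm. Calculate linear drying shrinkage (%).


DS = (97.2 - 94.9) / 97.2 * 100 = 2.37%

2.37


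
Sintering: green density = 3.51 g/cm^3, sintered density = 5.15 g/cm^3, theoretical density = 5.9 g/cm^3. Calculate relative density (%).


Relative = 5.15 / 5.9 * 100 = 87.3%

87.3


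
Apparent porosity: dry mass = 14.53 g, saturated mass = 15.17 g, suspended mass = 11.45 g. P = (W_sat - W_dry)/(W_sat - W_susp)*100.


P = (15.17 - 14.53) / (15.17 - 11.45) * 100 = 0.64 / 3.72 * 100 = 17.2%

17.2


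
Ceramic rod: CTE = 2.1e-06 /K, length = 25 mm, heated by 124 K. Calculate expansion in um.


dL = 2.1e-06 * 25 * 124 * 1000 = 6.51 um

6.51


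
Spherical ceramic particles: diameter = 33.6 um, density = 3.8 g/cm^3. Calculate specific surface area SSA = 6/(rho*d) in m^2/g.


SSA = 6 / (3.8 * 33.6) = 0.047 m^2/g

0.047


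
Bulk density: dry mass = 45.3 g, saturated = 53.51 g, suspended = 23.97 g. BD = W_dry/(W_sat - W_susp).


BD = 45.3 / (53.51 - 23.97) = 45.3 / 29.54 = 1.534 g/cm^3

1.534


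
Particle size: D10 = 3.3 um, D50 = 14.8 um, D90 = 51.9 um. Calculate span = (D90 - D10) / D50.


Span = (51.9 - 3.3) / 14.8 = 48.6 / 14.8 = 3.284

3.284


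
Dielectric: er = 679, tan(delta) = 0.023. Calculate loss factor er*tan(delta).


Loss = 679 * 0.023 = 15.617

15.617


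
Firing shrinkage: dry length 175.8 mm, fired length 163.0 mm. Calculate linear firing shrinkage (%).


FS = (175.8 - 163.0) / 175.8 * 100 = 7.28%

7.28


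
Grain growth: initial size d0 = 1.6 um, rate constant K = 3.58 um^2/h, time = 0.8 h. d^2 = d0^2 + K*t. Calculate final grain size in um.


d^2 = 1.6^2 + 3.58*0.8 = 5.424
d = sqrt(5.424) = 2.33 um

2.33


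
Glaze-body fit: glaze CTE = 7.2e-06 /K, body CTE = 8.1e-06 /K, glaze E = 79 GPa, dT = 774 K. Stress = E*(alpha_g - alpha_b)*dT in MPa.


Stress = 79*1000*(7.2e-06 - 8.1e-06)*774 = -55.0 MPa

-55.0


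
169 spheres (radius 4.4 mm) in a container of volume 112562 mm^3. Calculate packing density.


V_sphere = 4/3*pi*4.4^3 = 356.8179 mm^3
Total V = 169*356.8179 = 60302.2251 mm^3
PD = 60302.2251 / 112562 = 0.536

0.536


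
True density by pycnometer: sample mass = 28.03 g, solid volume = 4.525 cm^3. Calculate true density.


TD = 28.03 / 4.525 = 6.194 g/cm^3

6.194


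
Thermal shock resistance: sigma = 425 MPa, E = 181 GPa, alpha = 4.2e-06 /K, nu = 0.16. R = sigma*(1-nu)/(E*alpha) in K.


R = 425*(1-0.16)/(181*1000*4.2e-06) = 470 K

470


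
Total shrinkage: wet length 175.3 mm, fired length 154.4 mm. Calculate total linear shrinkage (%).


TS = (175.3 - 154.4) / 175.3 * 100 = 11.92%

11.92


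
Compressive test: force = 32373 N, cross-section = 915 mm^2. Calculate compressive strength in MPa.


CS = 32373 / 915 = 35.4 MPa

35.4


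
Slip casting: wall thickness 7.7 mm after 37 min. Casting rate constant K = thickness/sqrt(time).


K = 7.7 / sqrt(37) = 7.7 / 6.0828 = 1.266 mm/min^0.5

1.266


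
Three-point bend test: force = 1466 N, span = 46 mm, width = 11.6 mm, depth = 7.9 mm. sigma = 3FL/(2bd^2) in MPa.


sigma = 3*1466*46/(2*11.6*7.9^2) = 139.7 MPa

139.7


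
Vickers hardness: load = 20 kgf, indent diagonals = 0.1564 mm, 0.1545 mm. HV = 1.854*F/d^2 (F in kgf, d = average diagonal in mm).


d_avg = (0.1564+0.1545)/2 = 0.15545 mm
HV = 1.854*20/0.15545^2 = 1534

1534


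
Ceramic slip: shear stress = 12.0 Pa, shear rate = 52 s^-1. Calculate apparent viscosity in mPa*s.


eta = tau/gamma * 1000 = 12.0/52 * 1000 = 230.8 mPa*s

230.8


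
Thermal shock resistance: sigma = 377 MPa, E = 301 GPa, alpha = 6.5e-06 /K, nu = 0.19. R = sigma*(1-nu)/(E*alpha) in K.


R = 377*(1-0.19)/(301*1000*6.5e-06) = 156 K

156


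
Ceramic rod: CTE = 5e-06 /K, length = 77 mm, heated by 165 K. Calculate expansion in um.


dL = 5e-06 * 77 * 165 * 1000 = 63.525 um

63.525


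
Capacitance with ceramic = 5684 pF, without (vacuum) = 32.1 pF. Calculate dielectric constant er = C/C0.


er = 5684 / 32.1 = 177.07

177.07


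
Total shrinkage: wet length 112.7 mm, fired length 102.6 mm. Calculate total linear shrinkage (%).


TS = (112.7 - 102.6) / 112.7 * 100 = 8.96%

8.96


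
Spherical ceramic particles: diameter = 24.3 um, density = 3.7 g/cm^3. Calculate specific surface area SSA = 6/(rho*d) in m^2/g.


SSA = 6 / (3.7 * 24.3) = 0.067 m^2/g

0.067


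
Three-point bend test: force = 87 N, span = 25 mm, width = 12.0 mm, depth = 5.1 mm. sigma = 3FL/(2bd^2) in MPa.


sigma = 3*87*25/(2*12.0*5.1^2) = 10.5 MPa

10.5


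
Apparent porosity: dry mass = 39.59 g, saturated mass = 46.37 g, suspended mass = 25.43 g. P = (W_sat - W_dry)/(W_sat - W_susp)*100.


P = (46.37 - 39.59) / (46.37 - 25.43) * 100 = 6.78 / 20.94 * 100 = 32.4%

32.4


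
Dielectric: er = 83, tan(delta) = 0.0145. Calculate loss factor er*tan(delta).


Loss = 83 * 0.0145 = 1.204

1.204


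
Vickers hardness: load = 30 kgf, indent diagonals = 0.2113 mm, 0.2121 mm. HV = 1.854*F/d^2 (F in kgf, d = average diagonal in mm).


d_avg = (0.2113+0.2121)/2 = 0.2117 mm
HV = 1.854*30/0.2117^2 = 1241

1241


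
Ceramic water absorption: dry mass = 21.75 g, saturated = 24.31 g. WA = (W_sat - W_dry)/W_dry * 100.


WA = (24.31 - 21.75) / 21.75 * 100 = 11.77%

11.77


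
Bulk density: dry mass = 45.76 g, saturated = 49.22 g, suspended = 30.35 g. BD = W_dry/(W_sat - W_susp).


BD = 45.76 / (49.22 - 30.35) = 45.76 / 18.87 = 2.425 g/cm^3

2.425


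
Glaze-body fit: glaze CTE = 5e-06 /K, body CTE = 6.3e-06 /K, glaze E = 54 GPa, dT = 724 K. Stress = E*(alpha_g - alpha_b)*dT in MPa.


Stress = 54*1000*(5e-06 - 6.3e-06)*724 = -50.8 MPa

-50.8


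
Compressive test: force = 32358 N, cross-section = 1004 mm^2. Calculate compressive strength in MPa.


CS = 32358 / 1004 = 32.2 MPa

32.2


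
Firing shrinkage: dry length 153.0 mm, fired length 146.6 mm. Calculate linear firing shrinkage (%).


FS = (153.0 - 146.6) / 153.0 * 100 = 4.18%

4.18


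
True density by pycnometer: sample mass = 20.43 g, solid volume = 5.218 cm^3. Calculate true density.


TD = 20.43 / 5.218 = 3.915 g/cm^3

3.915


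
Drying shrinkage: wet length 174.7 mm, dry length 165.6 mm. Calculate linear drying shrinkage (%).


DS = (174.7 - 165.6) / 174.7 * 100 = 5.21%

5.21


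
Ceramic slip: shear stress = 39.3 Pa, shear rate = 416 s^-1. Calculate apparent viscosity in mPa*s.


eta = tau/gamma * 1000 = 39.3/416 * 1000 = 94.5 mPa*s

94.5


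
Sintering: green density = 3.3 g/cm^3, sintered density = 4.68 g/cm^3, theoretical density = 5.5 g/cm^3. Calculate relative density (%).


Relative = 4.68 / 5.5 * 100 = 85.1%

85.1


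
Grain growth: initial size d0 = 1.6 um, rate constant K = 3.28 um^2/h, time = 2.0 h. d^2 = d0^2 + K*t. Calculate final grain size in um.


d^2 = 1.6^2 + 3.28*2.0 = 9.12
d = sqrt(9.12) = 3.02 um

3.02


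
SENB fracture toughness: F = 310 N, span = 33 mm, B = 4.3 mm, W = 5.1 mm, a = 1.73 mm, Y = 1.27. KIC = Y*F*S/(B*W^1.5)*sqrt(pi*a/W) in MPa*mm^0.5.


KIC = 1.27*310*33/(4.3*5.1^1.5)*sqrt(pi*1.73/5.1) = 270.81

270.81


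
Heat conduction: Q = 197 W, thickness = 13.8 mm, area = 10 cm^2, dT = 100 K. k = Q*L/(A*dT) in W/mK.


k = 197*13.8/1000/(10/10000*100) = 27.19 W/mK

27.19


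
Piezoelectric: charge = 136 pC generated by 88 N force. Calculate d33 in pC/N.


d33 = 136 / 88 = 1.5 pC/N

1.5


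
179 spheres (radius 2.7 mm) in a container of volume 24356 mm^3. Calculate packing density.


V_sphere = 4/3*pi*2.7^3 = 82.448 mm^3
Total V = 179*82.448 = 14758.192 mm^3
PD = 14758.192 / 24356 = 0.606

0.606


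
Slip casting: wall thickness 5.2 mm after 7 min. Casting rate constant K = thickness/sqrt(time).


K = 5.2 / sqrt(7) = 5.2 / 2.6458 = 1.965 mm/min^0.5

1.965


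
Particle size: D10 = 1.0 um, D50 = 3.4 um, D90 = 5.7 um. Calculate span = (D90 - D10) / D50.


Span = (5.7 - 1.0) / 3.4 = 4.7 / 3.4 = 1.382

1.382


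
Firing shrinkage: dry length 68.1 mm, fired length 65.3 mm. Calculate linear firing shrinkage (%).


FS = (68.1 - 65.3) / 68.1 * 100 = 4.11%

4.11


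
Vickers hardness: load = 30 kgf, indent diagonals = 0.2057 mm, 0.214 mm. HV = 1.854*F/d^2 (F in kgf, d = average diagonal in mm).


d_avg = (0.2057+0.214)/2 = 0.20985 mm
HV = 1.854*30/0.20985^2 = 1263

1263


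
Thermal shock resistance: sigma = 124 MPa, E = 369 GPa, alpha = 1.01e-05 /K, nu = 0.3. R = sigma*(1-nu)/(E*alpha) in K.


R = 124*(1-0.3)/(369*1000*1.01e-05) = 23 K

23


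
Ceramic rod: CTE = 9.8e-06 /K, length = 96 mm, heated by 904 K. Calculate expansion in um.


dL = 9.8e-06 * 96 * 904 * 1000 = 850.483 um

850.483


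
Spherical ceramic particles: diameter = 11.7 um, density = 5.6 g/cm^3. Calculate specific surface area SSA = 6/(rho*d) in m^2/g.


SSA = 6 / (5.6 * 11.7) = 0.092 m^2/g

0.092


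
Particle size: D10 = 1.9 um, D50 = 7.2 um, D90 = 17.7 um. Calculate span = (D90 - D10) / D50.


Span = (17.7 - 1.9) / 7.2 = 15.8 / 7.2 = 2.194

2.194


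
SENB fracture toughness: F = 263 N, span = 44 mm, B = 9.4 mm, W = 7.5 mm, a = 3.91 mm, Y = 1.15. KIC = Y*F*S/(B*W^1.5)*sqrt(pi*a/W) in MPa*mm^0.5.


KIC = 1.15*263*44/(9.4*7.5^1.5)*sqrt(pi*3.91/7.5) = 88.21

88.21


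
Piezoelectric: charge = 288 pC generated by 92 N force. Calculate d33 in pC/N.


d33 = 288 / 92 = 3.1 pC/N

3.1


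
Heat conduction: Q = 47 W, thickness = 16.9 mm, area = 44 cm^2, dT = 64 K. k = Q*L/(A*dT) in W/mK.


k = 47*16.9/1000/(44/10000*64) = 2.82 W/mK

2.82


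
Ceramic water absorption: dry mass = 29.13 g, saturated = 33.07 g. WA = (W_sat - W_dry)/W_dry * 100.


WA = (33.07 - 29.13) / 29.13 * 100 = 13.53%

13.53


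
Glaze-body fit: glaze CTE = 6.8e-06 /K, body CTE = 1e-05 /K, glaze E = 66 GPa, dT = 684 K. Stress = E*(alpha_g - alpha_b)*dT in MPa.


Stress = 66*1000*(6.8e-06 - 1e-05)*684 = -144.5 MPa

-144.5


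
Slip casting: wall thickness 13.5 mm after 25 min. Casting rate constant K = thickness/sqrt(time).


K = 13.5 / sqrt(25) = 13.5 / 5.0 = 2.7 mm/min^0.5

2.7


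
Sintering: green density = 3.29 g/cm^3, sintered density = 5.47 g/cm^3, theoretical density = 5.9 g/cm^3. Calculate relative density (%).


Relative = 5.47 / 5.9 * 100 = 92.7%

92.7


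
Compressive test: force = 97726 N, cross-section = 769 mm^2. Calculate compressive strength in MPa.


CS = 97726 / 769 = 127.1 MPa

127.1


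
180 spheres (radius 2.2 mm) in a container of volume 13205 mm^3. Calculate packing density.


V_sphere = 4/3*pi*2.2^3 = 44.6022 mm^3
Total V = 180*44.6022 = 8028.396 mm^3
PD = 8028.396 / 13205 = 0.608

0.608


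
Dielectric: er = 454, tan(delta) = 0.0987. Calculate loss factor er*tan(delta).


Loss = 454 * 0.0987 = 44.81

44.81


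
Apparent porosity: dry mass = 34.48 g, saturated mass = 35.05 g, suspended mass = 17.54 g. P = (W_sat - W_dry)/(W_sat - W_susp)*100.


P = (35.05 - 34.48) / (35.05 - 17.54) * 100 = 0.57 / 17.51 * 100 = 3.3%

3.3


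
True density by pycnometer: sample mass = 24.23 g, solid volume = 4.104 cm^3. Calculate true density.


TD = 24.23 / 4.104 = 5.904 g/cm^3

5.904


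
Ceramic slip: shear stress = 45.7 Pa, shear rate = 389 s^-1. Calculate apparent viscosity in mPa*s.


eta = tau/gamma * 1000 = 45.7/389 * 1000 = 117.5 mPa*s

117.5


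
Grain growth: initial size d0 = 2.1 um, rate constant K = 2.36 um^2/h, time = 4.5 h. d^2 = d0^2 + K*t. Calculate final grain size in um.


d^2 = 2.1^2 + 2.36*4.5 = 15.03
d = sqrt(15.03) = 3.88 um

3.88


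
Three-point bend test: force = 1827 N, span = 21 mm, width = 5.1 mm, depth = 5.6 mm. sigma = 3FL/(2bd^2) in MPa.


sigma = 3*1827*21/(2*5.1*5.6^2) = 359.8 MPa

359.8


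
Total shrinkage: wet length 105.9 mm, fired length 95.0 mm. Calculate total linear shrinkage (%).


TS = (105.9 - 95.0) / 105.9 * 100 = 10.29%

10.29


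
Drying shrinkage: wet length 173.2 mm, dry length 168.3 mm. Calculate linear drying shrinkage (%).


DS = (173.2 - 168.3) / 173.2 * 100 = 2.83%

2.83


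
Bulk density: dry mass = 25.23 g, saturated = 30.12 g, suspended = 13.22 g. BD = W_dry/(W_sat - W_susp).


BD = 25.23 / (30.12 - 13.22) = 25.23 / 16.9 = 1.493 g/cm^3

1.493


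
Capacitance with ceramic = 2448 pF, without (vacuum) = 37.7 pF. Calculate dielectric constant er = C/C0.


er = 2448 / 37.7 = 64.93

64.93


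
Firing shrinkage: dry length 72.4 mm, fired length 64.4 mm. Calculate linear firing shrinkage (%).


FS = (72.4 - 64.4) / 72.4 * 100 = 11.05%

11.05


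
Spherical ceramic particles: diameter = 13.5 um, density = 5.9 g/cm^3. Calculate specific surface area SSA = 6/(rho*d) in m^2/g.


SSA = 6 / (5.9 * 13.5) = 0.075 m^2/g

0.075


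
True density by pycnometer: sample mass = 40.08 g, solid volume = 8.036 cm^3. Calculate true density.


TD = 40.08 / 8.036 = 4.988 g/cm^3

4.988


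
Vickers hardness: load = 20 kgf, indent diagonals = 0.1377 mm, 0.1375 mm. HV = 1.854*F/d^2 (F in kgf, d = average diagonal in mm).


d_avg = (0.1377+0.1375)/2 = 0.1376 mm
HV = 1.854*20/0.1376^2 = 1958

1958


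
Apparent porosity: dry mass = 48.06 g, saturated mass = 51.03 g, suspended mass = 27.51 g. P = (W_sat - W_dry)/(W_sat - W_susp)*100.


P = (51.03 - 48.06) / (51.03 - 27.51) * 100 = 2.97 / 23.52 * 100 = 12.6%

12.6


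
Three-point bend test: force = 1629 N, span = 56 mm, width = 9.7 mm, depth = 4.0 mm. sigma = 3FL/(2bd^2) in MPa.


sigma = 3*1629*56/(2*9.7*4.0^2) = 881.7 MPa

881.7


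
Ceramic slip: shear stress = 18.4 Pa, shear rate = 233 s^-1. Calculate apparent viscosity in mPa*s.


eta = tau/gamma * 1000 = 18.4/233 * 1000 = 79.0 mPa*s

79.0


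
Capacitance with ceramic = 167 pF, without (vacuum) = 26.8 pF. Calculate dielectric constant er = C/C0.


er = 167 / 26.8 = 6.23

6.23


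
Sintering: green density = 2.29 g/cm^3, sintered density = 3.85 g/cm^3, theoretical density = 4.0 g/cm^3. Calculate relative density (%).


Relative = 3.85 / 4.0 * 100 = 96.3%

96.3


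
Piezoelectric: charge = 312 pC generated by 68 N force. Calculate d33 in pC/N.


d33 = 312 / 68 = 4.6 pC/N

4.6


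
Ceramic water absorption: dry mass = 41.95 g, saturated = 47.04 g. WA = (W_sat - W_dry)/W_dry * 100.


WA = (47.04 - 41.95) / 41.95 * 100 = 12.13%

12.13


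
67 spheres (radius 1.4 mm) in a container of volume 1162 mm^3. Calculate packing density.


V_sphere = 4/3*pi*1.4^3 = 11.494 mm^3
Total V = 67*11.494 = 770.098 mm^3
PD = 770.098 / 1162 = 0.663

0.663


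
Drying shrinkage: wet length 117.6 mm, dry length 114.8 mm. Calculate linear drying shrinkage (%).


DS = (117.6 - 114.8) / 117.6 * 100 = 2.38%

2.38


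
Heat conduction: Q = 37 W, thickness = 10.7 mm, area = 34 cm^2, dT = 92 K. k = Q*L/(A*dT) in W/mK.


k = 37*10.7/1000/(34/10000*92) = 1.27 W/mK

1.27


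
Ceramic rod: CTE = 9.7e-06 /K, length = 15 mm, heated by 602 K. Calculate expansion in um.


dL = 9.7e-06 * 15 * 602 * 1000 = 87.591 um

87.591


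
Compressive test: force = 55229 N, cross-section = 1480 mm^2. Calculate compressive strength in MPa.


CS = 55229 / 1480 = 37.3 MPa

37.3


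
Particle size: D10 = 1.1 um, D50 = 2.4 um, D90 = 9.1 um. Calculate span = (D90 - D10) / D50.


Span = (9.1 - 1.1) / 2.4 = 8.0 / 2.4 = 3.333

3.333


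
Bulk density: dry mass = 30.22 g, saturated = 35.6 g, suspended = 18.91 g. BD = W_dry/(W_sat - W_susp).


BD = 30.22 / (35.6 - 18.91) = 30.22 / 16.69 = 1.811 g/cm^3

1.811


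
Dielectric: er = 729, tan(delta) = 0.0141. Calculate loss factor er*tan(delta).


Loss = 729 * 0.0141 = 10.279

10.279


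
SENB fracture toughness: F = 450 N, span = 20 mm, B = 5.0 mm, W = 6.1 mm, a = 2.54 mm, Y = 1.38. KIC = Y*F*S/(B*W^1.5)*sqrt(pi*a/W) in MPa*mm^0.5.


KIC = 1.38*450*20/(5.0*6.1^1.5)*sqrt(pi*2.54/6.1) = 188.57

188.57


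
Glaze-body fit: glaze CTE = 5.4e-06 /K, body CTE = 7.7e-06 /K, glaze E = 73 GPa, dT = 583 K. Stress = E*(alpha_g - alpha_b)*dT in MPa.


Stress = 73*1000*(5.4e-06 - 7.7e-06)*583 = -97.9 MPa

-97.9


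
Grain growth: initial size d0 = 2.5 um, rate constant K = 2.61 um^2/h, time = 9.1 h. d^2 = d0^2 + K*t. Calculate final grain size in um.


d^2 = 2.5^2 + 2.61*9.1 = 30.001
d = sqrt(30.001) = 5.48 um

5.48


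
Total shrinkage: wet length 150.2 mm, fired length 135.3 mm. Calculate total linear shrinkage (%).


TS = (150.2 - 135.3) / 150.2 * 100 = 9.92%

9.92


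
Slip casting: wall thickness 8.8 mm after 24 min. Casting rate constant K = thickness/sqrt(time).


K = 8.8 / sqrt(24) = 8.8 / 4.899 = 1.796 mm/min^0.5

1.796


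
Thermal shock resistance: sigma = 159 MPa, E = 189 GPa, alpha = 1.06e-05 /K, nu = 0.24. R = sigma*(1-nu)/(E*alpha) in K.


R = 159*(1-0.24)/(189*1000*1.06e-05) = 60 K

60


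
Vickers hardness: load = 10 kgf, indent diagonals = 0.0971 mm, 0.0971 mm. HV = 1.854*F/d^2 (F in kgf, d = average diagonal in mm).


d_avg = (0.0971+0.0971)/2 = 0.0971 mm
HV = 1.854*10/0.0971^2 = 1966

1966


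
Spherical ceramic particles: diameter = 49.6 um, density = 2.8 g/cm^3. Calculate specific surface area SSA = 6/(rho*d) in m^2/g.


SSA = 6 / (2.8 * 49.6) = 0.043 m^2/g

0.043


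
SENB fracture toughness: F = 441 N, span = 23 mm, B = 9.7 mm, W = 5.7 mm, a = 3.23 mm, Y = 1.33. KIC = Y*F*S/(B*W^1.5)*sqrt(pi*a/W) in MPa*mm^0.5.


KIC = 1.33*441*23/(9.7*5.7^1.5)*sqrt(pi*3.23/5.7) = 136.36

136.36


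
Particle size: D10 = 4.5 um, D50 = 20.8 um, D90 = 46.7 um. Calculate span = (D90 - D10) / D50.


Span = (46.7 - 4.5) / 20.8 = 42.2 / 20.8 = 2.029

2.029


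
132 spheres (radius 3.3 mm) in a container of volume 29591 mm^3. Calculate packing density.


V_sphere = 4/3*pi*3.3^3 = 150.5326 mm^3
Total V = 132*150.5326 = 19870.3032 mm^3
PD = 19870.3032 / 29591 = 0.671

0.671


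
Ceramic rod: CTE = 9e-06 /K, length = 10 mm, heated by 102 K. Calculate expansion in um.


dL = 9e-06 * 10 * 102 * 1000 = 9.18 um

9.18


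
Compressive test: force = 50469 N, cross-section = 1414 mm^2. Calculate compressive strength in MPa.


CS = 50469 / 1414 = 35.7 MPa

35.7


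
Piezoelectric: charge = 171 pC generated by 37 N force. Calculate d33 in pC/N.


d33 = 171 / 37 = 4.6 pC/N

4.6


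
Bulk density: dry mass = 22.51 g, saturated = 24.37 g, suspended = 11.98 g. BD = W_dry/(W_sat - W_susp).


BD = 22.51 / (24.37 - 11.98) = 22.51 / 12.39 = 1.817 g/cm^3

1.817


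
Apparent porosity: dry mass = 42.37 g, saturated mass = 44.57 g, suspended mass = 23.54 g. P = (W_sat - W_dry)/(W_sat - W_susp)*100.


P = (44.57 - 42.37) / (44.57 - 23.54) * 100 = 2.2 / 21.03 * 100 = 10.5%

10.5


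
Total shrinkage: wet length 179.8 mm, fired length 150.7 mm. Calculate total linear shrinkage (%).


TS = (179.8 - 150.7) / 179.8 * 100 = 16.18%

16.18


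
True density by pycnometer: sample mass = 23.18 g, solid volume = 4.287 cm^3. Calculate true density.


TD = 23.18 / 4.287 = 5.407 g/cm^3

5.407


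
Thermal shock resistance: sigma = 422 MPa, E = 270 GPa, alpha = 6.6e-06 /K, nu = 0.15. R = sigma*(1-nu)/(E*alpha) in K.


R = 422*(1-0.15)/(270*1000*6.6e-06) = 201 K

201


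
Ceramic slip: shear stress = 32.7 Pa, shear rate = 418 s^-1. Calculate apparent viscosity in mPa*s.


eta = tau/gamma * 1000 = 32.7/418 * 1000 = 78.2 mPa*s

78.2


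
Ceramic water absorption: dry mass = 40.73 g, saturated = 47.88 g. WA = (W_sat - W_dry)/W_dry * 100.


WA = (47.88 - 40.73) / 40.73 * 100 = 17.55%

17.55


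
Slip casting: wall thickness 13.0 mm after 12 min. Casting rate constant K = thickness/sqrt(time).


K = 13.0 / sqrt(12) = 13.0 / 3.4641 = 3.753 mm/min^0.5

3.753


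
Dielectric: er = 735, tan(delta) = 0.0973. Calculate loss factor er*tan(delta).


Loss = 735 * 0.0973 = 71.516

71.516


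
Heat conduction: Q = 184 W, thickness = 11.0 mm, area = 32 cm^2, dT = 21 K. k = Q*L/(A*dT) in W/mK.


k = 184*11.0/1000/(32/10000*21) = 30.12 W/mK

30.12


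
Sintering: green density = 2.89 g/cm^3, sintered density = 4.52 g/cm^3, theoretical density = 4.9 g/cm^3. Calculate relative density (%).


Relative = 4.52 / 4.9 * 100 = 92.2%

92.2


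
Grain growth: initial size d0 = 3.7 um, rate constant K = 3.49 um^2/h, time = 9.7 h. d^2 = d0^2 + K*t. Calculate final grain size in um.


d^2 = 3.7^2 + 3.49*9.7 = 47.543
d = sqrt(47.543) = 6.9 um

6.9


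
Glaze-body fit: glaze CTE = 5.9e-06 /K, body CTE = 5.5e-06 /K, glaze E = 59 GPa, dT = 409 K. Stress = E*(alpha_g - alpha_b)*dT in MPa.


Stress = 59*1000*(5.9e-06 - 5.5e-06)*409 = 9.7 MPa

9.7


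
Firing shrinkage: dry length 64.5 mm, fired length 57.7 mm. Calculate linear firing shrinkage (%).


FS = (64.5 - 57.7) / 64.5 * 100 = 10.54%

10.54


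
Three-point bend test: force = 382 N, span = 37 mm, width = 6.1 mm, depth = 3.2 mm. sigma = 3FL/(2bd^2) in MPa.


sigma = 3*382*37/(2*6.1*3.2^2) = 339.4 MPa

339.4


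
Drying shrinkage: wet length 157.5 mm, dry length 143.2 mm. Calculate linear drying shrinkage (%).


DS = (157.5 - 143.2) / 157.5 * 100 = 9.08%

9.08


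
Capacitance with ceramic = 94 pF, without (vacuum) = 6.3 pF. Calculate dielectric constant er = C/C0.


er = 94 / 6.3 = 14.92

14.92


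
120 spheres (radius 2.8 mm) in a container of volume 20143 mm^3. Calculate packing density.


V_sphere = 4/3*pi*2.8^3 = 91.9523 mm^3
Total V = 120*91.9523 = 11034.276 mm^3
PD = 11034.276 / 20143 = 0.548

0.548


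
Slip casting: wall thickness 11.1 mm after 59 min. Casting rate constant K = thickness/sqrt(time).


K = 11.1 / sqrt(59) = 11.1 / 7.6811 = 1.445 mm/min^0.5

1.445


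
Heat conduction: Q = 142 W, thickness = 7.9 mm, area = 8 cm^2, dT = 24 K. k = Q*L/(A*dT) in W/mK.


k = 142*7.9/1000/(8/10000*24) = 58.43 W/mK

58.43


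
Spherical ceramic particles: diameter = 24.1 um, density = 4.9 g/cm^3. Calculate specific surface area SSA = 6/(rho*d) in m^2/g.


SSA = 6 / (4.9 * 24.1) = 0.051 m^2/g

0.051


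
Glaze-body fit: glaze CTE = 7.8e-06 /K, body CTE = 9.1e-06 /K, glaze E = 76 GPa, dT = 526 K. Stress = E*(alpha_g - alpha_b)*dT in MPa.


Stress = 76*1000*(7.8e-06 - 9.1e-06)*526 = -52.0 MPa

-52.0


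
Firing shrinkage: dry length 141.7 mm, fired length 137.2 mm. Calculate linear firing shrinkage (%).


FS = (141.7 - 137.2) / 141.7 * 100 = 3.18%

3.18


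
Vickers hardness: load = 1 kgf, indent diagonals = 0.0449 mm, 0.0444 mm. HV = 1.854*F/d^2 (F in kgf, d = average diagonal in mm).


d_avg = (0.0449+0.0444)/2 = 0.04465 mm
HV = 1.854*1/0.04465^2 = 930

930


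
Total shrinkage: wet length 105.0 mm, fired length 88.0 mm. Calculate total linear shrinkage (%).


TS = (105.0 - 88.0) / 105.0 * 100 = 16.19%

16.19


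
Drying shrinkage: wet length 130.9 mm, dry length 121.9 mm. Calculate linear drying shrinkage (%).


DS = (130.9 - 121.9) / 130.9 * 100 = 6.88%

6.88


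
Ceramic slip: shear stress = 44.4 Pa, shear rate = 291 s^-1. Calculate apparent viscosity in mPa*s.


eta = tau/gamma * 1000 = 44.4/291 * 1000 = 152.6 mPa*s

152.6


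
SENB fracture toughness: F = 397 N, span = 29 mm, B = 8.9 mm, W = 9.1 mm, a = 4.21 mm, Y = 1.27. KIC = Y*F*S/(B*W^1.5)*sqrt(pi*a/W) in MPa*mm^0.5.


KIC = 1.27*397*29/(8.9*9.1^1.5)*sqrt(pi*4.21/9.1) = 72.15

72.15


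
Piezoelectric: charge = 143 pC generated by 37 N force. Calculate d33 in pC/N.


d33 = 143 / 37 = 3.9 pC/N

3.9


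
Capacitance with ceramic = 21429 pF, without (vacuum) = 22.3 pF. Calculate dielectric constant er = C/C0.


er = 21429 / 22.3 = 960.94

960.94


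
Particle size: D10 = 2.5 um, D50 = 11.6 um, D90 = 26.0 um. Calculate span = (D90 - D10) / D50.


Span = (26.0 - 2.5) / 11.6 = 23.5 / 11.6 = 2.026

2.026


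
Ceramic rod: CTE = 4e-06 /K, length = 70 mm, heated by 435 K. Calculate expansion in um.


dL = 4e-06 * 70 * 435 * 1000 = 121.8 um

121.8


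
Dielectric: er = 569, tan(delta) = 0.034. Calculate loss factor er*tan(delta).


Loss = 569 * 0.034 = 19.346

19.346


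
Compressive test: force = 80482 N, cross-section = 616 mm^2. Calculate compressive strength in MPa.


CS = 80482 / 616 = 130.7 MPa

130.7


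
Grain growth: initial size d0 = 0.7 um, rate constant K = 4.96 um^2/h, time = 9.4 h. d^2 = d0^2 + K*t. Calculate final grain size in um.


d^2 = 0.7^2 + 4.96*9.4 = 47.114
d = sqrt(47.114) = 6.86 um

6.86


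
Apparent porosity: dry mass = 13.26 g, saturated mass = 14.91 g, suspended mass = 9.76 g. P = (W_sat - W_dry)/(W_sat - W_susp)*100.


P = (14.91 - 13.26) / (14.91 - 9.76) * 100 = 1.65 / 5.15 * 100 = 32.0%

32.0


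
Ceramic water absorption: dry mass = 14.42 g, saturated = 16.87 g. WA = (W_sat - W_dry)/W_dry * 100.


WA = (16.87 - 14.42) / 14.42 * 100 = 16.99%

16.99


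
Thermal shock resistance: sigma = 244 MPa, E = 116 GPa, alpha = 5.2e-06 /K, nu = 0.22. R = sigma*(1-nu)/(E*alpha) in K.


R = 244*(1-0.22)/(116*1000*5.2e-06) = 316 K

316


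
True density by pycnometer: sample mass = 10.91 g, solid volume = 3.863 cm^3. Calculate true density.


TD = 10.91 / 3.863 = 2.824 g/cm^3

2.824


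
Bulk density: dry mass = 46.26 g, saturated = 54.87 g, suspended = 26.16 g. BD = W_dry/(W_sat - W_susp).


BD = 46.26 / (54.87 - 26.16) = 46.26 / 28.71 = 1.611 g/cm^3

1.611


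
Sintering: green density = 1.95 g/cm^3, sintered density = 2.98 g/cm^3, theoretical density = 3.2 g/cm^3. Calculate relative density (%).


Relative = 2.98 / 3.2 * 100 = 93.1%

93.1


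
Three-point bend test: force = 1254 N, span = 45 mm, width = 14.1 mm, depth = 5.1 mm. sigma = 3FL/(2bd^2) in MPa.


sigma = 3*1254*45/(2*14.1*5.1^2) = 230.8 MPa

230.8


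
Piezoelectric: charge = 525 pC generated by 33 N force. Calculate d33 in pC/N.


d33 = 525 / 33 = 15.9 pC/N

15.9


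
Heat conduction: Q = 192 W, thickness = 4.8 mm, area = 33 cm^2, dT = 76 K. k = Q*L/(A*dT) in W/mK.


k = 192*4.8/1000/(33/10000*76) = 3.67 W/mK

3.67


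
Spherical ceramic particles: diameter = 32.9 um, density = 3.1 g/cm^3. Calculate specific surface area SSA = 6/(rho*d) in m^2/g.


SSA = 6 / (3.1 * 32.9) = 0.059 m^2/g

0.059


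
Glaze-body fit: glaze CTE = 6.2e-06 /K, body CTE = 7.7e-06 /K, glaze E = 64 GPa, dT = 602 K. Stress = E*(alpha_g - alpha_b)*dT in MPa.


Stress = 64*1000*(6.2e-06 - 7.7e-06)*602 = -57.8 MPa

-57.8


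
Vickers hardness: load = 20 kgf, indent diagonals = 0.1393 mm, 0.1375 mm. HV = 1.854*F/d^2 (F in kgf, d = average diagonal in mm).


d_avg = (0.1393+0.1375)/2 = 0.1384 mm
HV = 1.854*20/0.1384^2 = 1936

1936


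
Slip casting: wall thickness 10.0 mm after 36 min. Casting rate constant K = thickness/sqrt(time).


K = 10.0 / sqrt(36) = 10.0 / 6.0 = 1.667 mm/min^0.5

1.667


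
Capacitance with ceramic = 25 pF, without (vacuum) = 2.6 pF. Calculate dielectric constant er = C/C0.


er = 25 / 2.6 = 9.62

9.62


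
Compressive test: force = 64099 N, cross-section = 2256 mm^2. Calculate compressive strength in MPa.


CS = 64099 / 2256 = 28.4 MPa

28.4


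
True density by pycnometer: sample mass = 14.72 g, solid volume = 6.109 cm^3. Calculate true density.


TD = 14.72 / 6.109 = 2.41 g/cm^3

2.41


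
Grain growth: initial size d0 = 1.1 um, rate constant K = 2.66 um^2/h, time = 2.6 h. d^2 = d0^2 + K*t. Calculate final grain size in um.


d^2 = 1.1^2 + 2.66*2.6 = 8.126
d = sqrt(8.126) = 2.85 um

2.85


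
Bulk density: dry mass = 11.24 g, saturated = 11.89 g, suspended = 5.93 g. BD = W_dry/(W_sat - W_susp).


BD = 11.24 / (11.89 - 5.93) = 11.24 / 5.96 = 1.886 g/cm^3

1.886


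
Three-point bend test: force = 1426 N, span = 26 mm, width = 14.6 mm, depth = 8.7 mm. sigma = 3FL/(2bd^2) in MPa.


sigma = 3*1426*26/(2*14.6*8.7^2) = 50.3 MPa

50.3


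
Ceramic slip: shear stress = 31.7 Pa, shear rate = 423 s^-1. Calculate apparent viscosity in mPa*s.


eta = tau/gamma * 1000 = 31.7/423 * 1000 = 74.9 mPa*s

74.9


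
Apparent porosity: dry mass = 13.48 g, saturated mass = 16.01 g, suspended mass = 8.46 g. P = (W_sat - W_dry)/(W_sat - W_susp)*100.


P = (16.01 - 13.48) / (16.01 - 8.46) * 100 = 2.53 / 7.55 * 100 = 33.5%

33.5


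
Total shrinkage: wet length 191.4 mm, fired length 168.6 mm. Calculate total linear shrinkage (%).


TS = (191.4 - 168.6) / 191.4 * 100 = 11.91%

11.91


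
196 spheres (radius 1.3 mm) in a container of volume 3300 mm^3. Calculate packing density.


V_sphere = 4/3*pi*1.3^3 = 9.2028 mm^3
Total V = 196*9.2028 = 1803.7488 mm^3
PD = 1803.7488 / 3300 = 0.547

0.547


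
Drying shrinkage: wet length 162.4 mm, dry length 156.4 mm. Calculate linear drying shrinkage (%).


DS = (162.4 - 156.4) / 162.4 * 100 = 3.69%

3.69


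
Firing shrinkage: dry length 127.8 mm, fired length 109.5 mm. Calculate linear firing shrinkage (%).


FS = (127.8 - 109.5) / 127.8 * 100 = 14.32%

14.32


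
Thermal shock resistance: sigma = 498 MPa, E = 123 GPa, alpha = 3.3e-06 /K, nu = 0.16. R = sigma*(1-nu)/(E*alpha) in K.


R = 498*(1-0.16)/(123*1000*3.3e-06) = 1031 K

1031


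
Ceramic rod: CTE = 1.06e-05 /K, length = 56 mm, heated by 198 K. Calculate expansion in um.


dL = 1.06e-05 * 56 * 198 * 1000 = 117.533 um

117.533


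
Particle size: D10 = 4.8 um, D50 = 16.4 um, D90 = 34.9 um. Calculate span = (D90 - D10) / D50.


Span = (34.9 - 4.8) / 16.4 = 30.1 / 16.4 = 1.835

1.835


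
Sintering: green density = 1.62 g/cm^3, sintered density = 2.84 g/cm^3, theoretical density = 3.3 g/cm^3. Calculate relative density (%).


Relative = 2.84 / 3.3 * 100 = 86.1%

86.1


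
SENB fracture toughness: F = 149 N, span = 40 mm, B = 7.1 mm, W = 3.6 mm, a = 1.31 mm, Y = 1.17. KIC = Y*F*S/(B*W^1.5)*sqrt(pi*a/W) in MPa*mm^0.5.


KIC = 1.17*149*40/(7.1*3.6^1.5)*sqrt(pi*1.31/3.6) = 153.74

153.74


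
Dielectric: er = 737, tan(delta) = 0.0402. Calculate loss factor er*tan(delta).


Loss = 737 * 0.0402 = 29.627

29.627
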